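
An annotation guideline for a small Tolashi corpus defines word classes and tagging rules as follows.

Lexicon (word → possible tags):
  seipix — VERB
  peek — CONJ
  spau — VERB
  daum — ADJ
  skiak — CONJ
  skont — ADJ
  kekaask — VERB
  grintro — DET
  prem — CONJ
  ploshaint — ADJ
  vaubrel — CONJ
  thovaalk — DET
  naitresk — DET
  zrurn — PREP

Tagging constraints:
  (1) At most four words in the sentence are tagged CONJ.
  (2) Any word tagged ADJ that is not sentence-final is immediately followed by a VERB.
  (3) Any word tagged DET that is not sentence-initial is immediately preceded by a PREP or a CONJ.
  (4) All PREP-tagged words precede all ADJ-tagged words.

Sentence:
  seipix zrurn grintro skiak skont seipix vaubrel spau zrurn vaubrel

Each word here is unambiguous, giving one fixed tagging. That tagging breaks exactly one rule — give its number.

Fixed tagging: VERB PREP DET CONJ ADJ VERB CONJ VERB PREP CONJ.
Checking each rule: R1 ✓, R2 ✓, R3 ✓, R4 ✗.
Only rule 4 fails.

4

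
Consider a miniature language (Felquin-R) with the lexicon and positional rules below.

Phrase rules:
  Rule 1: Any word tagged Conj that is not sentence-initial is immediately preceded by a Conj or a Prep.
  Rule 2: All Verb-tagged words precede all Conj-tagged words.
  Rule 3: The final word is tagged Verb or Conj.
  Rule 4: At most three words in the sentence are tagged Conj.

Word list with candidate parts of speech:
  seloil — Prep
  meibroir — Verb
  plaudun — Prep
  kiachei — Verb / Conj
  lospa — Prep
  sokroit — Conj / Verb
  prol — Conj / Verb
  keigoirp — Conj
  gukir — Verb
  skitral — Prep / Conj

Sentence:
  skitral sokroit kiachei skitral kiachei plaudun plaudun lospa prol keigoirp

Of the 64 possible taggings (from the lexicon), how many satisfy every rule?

2

Candidates per position — 1:skitral {Prep,Conj}; 2:sokroit {Conj,Verb}; 3:kiachei {Verb,Conj}; 4:skitral {Prep,Conj}; 5:kiachei {Verb,Conj}; 6:plaudun {Prep}; 7:plaudun {Prep}; 8:lospa {Prep}; 9:prol {Conj,Verb}; 10:keigoirp {Conj}.
There are 64 candidate sequences in total.
The sequences that satisfy every rule: Prep Verb Verb Prep Verb Prep Prep Prep Conj Conj; Prep Verb Verb Prep Conj Prep Prep Prep Conj Conj.
Count = 2.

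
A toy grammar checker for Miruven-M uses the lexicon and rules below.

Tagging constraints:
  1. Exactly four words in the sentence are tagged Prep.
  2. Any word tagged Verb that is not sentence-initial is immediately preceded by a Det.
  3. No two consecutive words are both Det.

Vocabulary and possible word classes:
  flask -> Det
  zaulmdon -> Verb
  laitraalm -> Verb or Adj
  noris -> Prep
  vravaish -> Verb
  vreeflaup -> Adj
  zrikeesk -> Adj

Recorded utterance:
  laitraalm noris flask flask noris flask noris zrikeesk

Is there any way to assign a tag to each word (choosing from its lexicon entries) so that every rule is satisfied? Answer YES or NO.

Candidates per position — 1:laitraalm {Verb,Adj}; 2:noris {Prep}; 3:flask {Det}; 4:flask {Det}; 5:noris {Prep}; 6:flask {Det}; 7:noris {Prep}; 8:zrikeesk {Adj}.
Rule 1 cannot be satisfied by any choice of tags from the lexicon.
So there is no consistent tagging.

NO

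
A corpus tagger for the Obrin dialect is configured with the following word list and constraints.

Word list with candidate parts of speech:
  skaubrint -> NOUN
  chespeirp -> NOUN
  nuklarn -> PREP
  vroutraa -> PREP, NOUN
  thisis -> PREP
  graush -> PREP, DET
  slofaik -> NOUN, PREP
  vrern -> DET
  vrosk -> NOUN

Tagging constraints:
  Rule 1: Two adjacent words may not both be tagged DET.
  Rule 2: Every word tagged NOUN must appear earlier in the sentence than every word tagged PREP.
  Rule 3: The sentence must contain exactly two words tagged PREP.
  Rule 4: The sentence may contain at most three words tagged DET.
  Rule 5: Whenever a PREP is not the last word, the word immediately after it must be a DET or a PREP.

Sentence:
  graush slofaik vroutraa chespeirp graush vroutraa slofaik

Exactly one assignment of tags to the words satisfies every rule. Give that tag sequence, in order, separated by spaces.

Candidates per position — 1:graush {PREP,DET}; 2:slofaik {NOUN,PREP}; 3:vroutraa {PREP,NOUN}; 4:chespeirp {NOUN}; 5:graush {PREP,DET}; 6:vroutraa {PREP,NOUN}; 7:slofaik {NOUN,PREP}.
Word 1 cannot be PREP — rule 2 would then fail for every completion. It is DET.
Word 2 cannot be PREP — rule 2 would then fail for every completion. It is NOUN.
Word 3 cannot be PREP — rule 2 would then fail for every completion. It is NOUN.
The remaining ambiguous positions (5, 6, 7) are resolved jointly — only one combination satisfies every rule.
The only consistent sequence is: DET NOUN NOUN NOUN DET PREP PREP.
Checking: rule 1 satisfied; rule 2 satisfied; rule 3 satisfied; rule 4 satisfied; rule 5 satisfied.

DET NOUN NOUN NOUN DET PREP PREP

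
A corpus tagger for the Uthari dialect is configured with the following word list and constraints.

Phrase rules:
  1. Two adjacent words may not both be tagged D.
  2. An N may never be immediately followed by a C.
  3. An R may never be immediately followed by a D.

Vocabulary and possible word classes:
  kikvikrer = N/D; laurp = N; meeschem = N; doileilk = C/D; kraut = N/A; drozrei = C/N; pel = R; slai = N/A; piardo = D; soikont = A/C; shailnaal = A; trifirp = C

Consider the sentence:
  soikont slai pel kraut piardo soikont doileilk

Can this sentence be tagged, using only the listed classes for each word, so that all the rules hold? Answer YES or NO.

YES

Candidates per position — 1:soikont {A,C}; 2:slai {N,A}; 3:pel {R}; 4:kraut {N,A}; 5:piardo {D}; 6:soikont {A,C}; 7:doileilk {C,D}.
One satisfying assignment: A N R N D A C.
Checking: rule 1 ✓; rule 2 ✓; rule 3 ✓.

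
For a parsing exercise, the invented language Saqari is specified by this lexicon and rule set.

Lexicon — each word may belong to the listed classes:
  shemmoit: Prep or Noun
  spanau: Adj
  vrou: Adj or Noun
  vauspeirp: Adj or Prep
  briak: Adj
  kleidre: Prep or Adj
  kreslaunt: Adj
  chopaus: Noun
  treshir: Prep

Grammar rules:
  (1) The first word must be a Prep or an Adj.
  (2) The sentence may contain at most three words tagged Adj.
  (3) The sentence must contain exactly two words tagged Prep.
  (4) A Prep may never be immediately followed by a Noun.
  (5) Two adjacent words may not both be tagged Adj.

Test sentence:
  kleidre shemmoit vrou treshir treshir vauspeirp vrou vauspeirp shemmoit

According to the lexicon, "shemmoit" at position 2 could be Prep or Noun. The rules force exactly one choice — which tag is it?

Noun

Candidates per position — 1:kleidre {Prep,Adj}; 2:shemmoit {Prep,Noun}; 3:vrou {Adj,Noun}; 4:treshir {Prep}; 5:treshir {Prep}; 6:vauspeirp {Adj,Prep}; 7:vrou {Adj,Noun}; 8:vauspeirp {Adj,Prep}; 9:shemmoit {Prep,Noun}.
Position 1: tagging it Prep would leave rule 3 unsatisfiable, so it must be Adj.
Position 2: tagging it Prep would leave rule 3 unsatisfiable, so it must be Noun.
Position 6: tagging it Prep would leave rule 3 unsatisfiable, so it must be Adj.
Position 7: tagging it Adj would leave rule 5 unsatisfiable, so it must be Noun.
Position 8: tagging it Prep would leave rule 3 unsatisfiable, so it must be Adj.
Position 9: tagging it Prep would leave rule 3 unsatisfiable, so it must be Noun.
Position 3: tagging it Adj would leave rule 2 unsatisfiable, so it must be Noun.
The only consistent sequence is: Adj Noun Noun Prep Prep Adj Noun Adj Noun.
Rule-by-rule: rule 1 ✓; rule 2 ✓; rule 3 ✓; rule 4 ✓; rule 5 ✓.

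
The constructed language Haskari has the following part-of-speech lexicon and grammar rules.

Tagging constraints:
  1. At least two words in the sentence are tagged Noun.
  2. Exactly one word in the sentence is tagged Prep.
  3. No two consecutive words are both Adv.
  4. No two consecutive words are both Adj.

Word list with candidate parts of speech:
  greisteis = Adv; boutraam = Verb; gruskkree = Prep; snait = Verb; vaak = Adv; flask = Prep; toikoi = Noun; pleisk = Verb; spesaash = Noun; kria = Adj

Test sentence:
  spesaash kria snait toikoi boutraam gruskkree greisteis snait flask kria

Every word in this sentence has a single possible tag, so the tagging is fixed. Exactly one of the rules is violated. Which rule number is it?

Fixed tagging: Noun Adj Verb Noun Verb Prep Adv Verb Prep Adj.
Applying the rules: R1 pass, R2 fail, R3 pass, R4 pass.
Only rule 2 fails.

2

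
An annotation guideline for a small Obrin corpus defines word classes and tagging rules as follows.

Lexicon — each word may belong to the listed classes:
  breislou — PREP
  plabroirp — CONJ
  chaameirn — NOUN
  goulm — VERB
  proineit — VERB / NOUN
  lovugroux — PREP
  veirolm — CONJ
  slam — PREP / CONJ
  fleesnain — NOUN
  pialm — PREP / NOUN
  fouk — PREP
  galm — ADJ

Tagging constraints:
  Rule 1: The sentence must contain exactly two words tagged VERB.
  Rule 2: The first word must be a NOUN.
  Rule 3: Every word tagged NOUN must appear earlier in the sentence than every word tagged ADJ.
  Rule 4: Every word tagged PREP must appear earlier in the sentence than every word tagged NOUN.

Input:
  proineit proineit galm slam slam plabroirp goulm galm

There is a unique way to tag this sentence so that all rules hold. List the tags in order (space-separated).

Candidates per position — 1:proineit {VERB,NOUN}; 2:proineit {VERB,NOUN}; 3:galm {ADJ}; 4:slam {PREP,CONJ}; 5:slam {PREP,CONJ}; 6:plabroirp {CONJ}; 7:goulm {VERB}; 8:galm {ADJ}.
Position 1: tagging it VERB would leave rule 2 unsatisfiable, so it must be NOUN.
Position 2: tagging it NOUN would leave rule 1 unsatisfiable, so it must be VERB.
Position 4: tagging it PREP would leave rule 4 unsatisfiable, so it must be CONJ.
Position 5: tagging it PREP would leave rule 4 unsatisfiable, so it must be CONJ.
So the tagging must be: NOUN VERB ADJ CONJ CONJ CONJ VERB ADJ.
Rule-by-rule: rule 1 ok; rule 2 ok; rule 3 ok; rule 4 ok.

NOUN VERB ADJ CONJ CONJ CONJ VERB ADJ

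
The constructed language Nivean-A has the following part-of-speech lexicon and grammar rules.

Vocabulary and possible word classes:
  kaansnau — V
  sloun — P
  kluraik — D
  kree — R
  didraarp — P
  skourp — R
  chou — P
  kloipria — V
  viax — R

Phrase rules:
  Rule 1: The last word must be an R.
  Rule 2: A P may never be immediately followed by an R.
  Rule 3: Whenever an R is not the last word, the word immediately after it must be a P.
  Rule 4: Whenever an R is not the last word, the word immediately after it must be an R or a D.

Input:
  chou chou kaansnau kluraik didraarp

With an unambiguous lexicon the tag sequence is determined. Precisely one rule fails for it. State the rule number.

Fixed tagging: P P V D P.
Checking each rule: R1 ✗, R2 ✓, R3 ✓, R4 ✓.
Only rule 1 fails.

1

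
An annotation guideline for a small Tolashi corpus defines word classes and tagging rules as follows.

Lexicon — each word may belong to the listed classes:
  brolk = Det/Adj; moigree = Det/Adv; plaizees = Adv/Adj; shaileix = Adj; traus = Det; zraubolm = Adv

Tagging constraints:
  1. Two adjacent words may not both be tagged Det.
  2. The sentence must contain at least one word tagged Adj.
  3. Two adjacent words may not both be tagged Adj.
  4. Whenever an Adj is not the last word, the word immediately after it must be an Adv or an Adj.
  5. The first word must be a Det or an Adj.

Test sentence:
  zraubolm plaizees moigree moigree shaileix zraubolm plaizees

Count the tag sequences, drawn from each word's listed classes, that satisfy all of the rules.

0

Candidates per position — 1:zraubolm {Adv}; 2:plaizees {Adv,Adj}; 3:moigree {Det,Adv}; 4:moigree {Det,Adv}; 5:shaileix {Adj}; 6:zraubolm {Adv}; 7:plaizees {Adv,Adj}.
There are 16 candidate sequences in total.
Rule 5 cannot be satisfied by any choice of tags from the lexicon.
So there is no consistent tagging.
Count = 0.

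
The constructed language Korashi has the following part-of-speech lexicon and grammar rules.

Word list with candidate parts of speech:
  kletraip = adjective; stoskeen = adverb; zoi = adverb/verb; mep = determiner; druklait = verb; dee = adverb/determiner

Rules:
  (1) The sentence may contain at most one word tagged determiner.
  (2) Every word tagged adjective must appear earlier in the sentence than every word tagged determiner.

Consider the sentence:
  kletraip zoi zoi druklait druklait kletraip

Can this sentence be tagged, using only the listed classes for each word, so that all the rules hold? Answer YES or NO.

Candidates per position — 1:kletraip {adjective}; 2:zoi {adverb,verb}; 3:zoi {adverb,verb}; 4:druklait {verb}; 5:druklait {verb}; 6:kletraip {adjective}.
One satisfying assignment: adjective adverb adverb verb verb adjective.
Check: rule 1 ✓; rule 2 ✓.

YES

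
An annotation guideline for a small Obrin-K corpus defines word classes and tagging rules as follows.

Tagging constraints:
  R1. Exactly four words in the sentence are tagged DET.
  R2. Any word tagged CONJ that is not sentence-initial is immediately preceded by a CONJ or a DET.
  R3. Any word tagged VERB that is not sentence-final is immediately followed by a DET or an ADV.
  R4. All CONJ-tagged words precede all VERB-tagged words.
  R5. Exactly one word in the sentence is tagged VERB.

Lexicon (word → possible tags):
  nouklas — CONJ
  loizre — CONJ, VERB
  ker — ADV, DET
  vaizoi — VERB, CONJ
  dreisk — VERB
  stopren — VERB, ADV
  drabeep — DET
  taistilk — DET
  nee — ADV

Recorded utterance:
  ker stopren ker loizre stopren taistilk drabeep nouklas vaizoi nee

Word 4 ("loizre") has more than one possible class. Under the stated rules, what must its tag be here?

Candidates per position — 1:ker {ADV,DET}; 2:stopren {VERB,ADV}; 3:ker {ADV,DET}; 4:loizre {CONJ,VERB}; 5:stopren {VERB,ADV}; 6:taistilk {DET}; 7:drabeep {DET}; 8:nouklas {CONJ}; 9:vaizoi {VERB,CONJ}; 10:nee {ADV}.
At position 1, choosing ADV makes rule 1 impossible to satisfy; hence DET.
At position 2, choosing VERB makes rule 4 impossible to satisfy; hence ADV.
At position 3, choosing ADV makes rule 1 impossible to satisfy; hence DET.
At position 4, choosing VERB makes rule 4 impossible to satisfy; hence CONJ.
At position 5, choosing VERB makes rule 4 impossible to satisfy; hence ADV.
At position 9, choosing CONJ makes rule 5 impossible to satisfy; hence VERB.
So the tagging must be: DET ADV DET CONJ ADV DET DET CONJ VERB ADV.
Verifying each rule — rule 1 satisfied; rule 2 satisfied; rule 3 satisfied; rule 4 satisfied; rule 5 satisfied.

CONJ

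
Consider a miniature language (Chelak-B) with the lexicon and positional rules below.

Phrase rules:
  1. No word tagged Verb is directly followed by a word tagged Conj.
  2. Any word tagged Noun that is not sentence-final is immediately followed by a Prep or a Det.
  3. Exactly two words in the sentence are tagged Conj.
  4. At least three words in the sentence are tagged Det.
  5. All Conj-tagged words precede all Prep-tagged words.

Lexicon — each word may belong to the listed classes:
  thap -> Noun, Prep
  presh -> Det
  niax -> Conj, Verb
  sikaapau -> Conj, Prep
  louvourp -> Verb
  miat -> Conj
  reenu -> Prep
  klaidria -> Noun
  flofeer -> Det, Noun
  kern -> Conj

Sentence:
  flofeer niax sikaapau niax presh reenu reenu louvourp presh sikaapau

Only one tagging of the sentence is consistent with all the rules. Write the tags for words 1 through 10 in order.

Candidates per position — 1:flofeer {Det,Noun}; 2:niax {Conj,Verb}; 3:sikaapau {Conj,Prep}; 4:niax {Conj,Verb}; 5:presh {Det}; 6:reenu {Prep}; 7:reenu {Prep}; 8:louvourp {Verb}; 9:presh {Det}; 10:sikaapau {Conj,Prep}.
Word 1 cannot be Noun — rule 2 would then fail for every completion. It is Det.
Word 10 cannot be Conj — rule 5 would then fail for every completion. It is Prep.
The remaining ambiguous positions (2, 3, 4) are resolved jointly — only one combination satisfies every rule.
The only consistent sequence is: Det Conj Conj Verb Det Prep Prep Verb Det Prep.
Checking: rule 1 holds; rule 2 holds; rule 3 holds; rule 4 holds; rule 5 holds.

Det Conj Conj Verb Det Prep Prep Verb Det Prep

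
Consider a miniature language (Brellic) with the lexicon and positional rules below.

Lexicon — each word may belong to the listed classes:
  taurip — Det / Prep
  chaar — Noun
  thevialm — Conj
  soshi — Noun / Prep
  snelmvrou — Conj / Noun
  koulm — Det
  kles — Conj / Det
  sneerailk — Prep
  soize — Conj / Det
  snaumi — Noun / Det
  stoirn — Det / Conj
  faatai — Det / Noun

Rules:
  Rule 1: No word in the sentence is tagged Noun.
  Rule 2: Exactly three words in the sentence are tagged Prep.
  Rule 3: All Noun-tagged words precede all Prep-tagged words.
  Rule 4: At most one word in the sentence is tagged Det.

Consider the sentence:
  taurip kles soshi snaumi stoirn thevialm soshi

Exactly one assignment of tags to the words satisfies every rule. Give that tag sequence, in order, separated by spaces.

Prep Conj Prep Det Conj Conj Prep

Candidates per position — 1:taurip {Det,Prep}; 2:kles {Conj,Det}; 3:soshi {Noun,Prep}; 4:snaumi {Noun,Det}; 5:stoirn {Det,Conj}; 6:thevialm {Conj}; 7:soshi {Noun,Prep}.
Position 1: tagging it Det would leave rule 2 unsatisfiable, so it must be Prep.
Position 3: tagging it Noun would leave rule 1 unsatisfiable, so it must be Prep.
Position 4: tagging it Noun would leave rule 1 unsatisfiable, so it must be Det.
Position 5: tagging it Det would leave rule 4 unsatisfiable, so it must be Conj.
Position 7: tagging it Noun would leave rule 1 unsatisfiable, so it must be Prep.
Position 2: tagging it Det would leave rule 4 unsatisfiable, so it must be Conj.
So the tagging must be: Prep Conj Prep Det Conj Conj Prep.
Rule-by-rule: rule 1 holds; rule 2 holds; rule 3 holds; rule 4 holds.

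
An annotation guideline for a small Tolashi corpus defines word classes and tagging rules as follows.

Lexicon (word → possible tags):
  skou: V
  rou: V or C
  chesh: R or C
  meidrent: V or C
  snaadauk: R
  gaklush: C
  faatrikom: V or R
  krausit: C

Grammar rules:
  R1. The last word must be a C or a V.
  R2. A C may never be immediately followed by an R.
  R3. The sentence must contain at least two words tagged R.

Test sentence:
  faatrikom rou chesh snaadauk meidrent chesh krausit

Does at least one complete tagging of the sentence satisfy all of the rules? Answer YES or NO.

Candidates per position — 1:faatrikom {V,R}; 2:rou {V,C}; 3:chesh {R,C}; 4:snaadauk {R}; 5:meidrent {V,C}; 6:chesh {R,C}; 7:krausit {C}.
One satisfying assignment: R V R R V C C.
Checking: rule 1 ok; rule 2 ok; rule 3 ok.

YES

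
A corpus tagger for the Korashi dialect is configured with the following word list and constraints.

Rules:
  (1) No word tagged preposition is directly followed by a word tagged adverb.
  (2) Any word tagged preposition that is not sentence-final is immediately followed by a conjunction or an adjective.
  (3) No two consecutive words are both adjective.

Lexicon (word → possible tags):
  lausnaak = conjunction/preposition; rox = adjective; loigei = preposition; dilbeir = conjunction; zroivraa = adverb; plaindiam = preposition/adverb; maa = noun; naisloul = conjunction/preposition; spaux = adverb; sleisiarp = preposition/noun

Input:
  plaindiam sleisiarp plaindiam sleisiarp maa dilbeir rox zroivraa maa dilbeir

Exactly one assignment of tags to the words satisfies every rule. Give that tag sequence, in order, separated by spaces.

adverb noun adverb noun noun conjunction adjective adverb noun conjunction

Candidates per position — 1:plaindiam {preposition,adverb}; 2:sleisiarp {preposition,noun}; 3:plaindiam {preposition,adverb}; 4:sleisiarp {preposition,noun}; 5:maa {noun}; 6:dilbeir {conjunction}; 7:rox {adjective}; 8:zroivraa {adverb}; 9:maa {noun}; 10:dilbeir {conjunction}.
Position 1: tagging it preposition would leave rule 2 unsatisfiable, so it must be adverb.
Position 2: tagging it preposition would leave rule 2 unsatisfiable, so it must be noun.
Position 3: tagging it preposition would leave rule 2 unsatisfiable, so it must be adverb.
Position 4: tagging it preposition would leave rule 2 unsatisfiable, so it must be noun.
The only consistent sequence is: adverb noun adverb noun noun conjunction adjective adverb noun conjunction.
Checking: rule 1 ok; rule 2 ok; rule 3 ok.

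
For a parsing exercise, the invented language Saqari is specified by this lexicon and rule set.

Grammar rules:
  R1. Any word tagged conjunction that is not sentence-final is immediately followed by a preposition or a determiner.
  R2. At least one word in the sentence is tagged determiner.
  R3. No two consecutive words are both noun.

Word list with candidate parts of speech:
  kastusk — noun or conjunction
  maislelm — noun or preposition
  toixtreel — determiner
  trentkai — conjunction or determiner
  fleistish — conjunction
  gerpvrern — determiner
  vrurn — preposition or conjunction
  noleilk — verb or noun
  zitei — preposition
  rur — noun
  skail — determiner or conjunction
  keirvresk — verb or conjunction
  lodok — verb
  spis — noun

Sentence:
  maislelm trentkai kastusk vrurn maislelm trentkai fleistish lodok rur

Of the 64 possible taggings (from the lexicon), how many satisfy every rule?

0

Candidates per position — 1:maislelm {noun,preposition}; 2:trentkai {conjunction,determiner}; 3:kastusk {noun,conjunction}; 4:vrurn {preposition,conjunction}; 5:maislelm {noun,preposition}; 6:trentkai {conjunction,determiner}; 7:fleistish {conjunction}; 8:lodok {verb}; 9:rur {noun}.
There are 64 candidate sequences in total.
Rule 1 cannot be satisfied by any choice of tags from the lexicon.
So there is no consistent tagging.
Count = 0.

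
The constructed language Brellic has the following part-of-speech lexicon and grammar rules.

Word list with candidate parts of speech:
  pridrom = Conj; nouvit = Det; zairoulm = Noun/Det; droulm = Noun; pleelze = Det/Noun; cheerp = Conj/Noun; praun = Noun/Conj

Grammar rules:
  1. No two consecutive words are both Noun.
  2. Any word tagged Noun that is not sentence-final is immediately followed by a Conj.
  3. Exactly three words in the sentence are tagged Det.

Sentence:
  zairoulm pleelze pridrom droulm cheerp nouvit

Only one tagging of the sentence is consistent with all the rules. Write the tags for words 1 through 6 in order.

Det Det Conj Noun Conj Det

Candidates per position — 1:zairoulm {Noun,Det}; 2:pleelze {Det,Noun}; 3:pridrom {Conj}; 4:droulm {Noun}; 5:cheerp {Conj,Noun}; 6:nouvit {Det}.
Word 1 cannot be Noun — rule 2 would then fail for every completion. It is Det.
Word 2 cannot be Noun — rule 3 would then fail for every completion. It is Det.
Word 5 cannot be Noun — rule 1 would then fail for every completion. It is Conj.
That leaves exactly one tagging: Det Det Conj Noun Conj Det.
Check: rule 1 satisfied; rule 2 satisfied; rule 3 satisfied.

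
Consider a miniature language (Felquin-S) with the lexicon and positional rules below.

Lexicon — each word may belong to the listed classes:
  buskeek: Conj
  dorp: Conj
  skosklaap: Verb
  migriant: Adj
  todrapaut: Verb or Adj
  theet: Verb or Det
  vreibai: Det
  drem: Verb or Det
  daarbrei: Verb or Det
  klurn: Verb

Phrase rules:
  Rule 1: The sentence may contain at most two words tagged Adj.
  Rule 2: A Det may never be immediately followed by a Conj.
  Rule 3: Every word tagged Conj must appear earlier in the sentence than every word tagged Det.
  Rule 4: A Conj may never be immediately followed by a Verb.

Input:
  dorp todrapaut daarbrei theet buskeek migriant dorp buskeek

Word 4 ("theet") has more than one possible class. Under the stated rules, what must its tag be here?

Verb

Candidates per position — 1:dorp {Conj}; 2:todrapaut {Verb,Adj}; 3:daarbrei {Verb,Det}; 4:theet {Verb,Det}; 5:buskeek {Conj}; 6:migriant {Adj}; 7:dorp {Conj}; 8:buskeek {Conj}.
Position 2: Verb is ruled out by rule 4; that leaves Adj.
Position 3: Det is ruled out by rule 3; that leaves Verb.
Position 4: Det is ruled out by rule 2; that leaves Verb.
The only consistent sequence is: Conj Adj Verb Verb Conj Adj Conj Conj.
Checking: rule 1 holds; rule 2 holds; rule 3 holds; rule 4 holds.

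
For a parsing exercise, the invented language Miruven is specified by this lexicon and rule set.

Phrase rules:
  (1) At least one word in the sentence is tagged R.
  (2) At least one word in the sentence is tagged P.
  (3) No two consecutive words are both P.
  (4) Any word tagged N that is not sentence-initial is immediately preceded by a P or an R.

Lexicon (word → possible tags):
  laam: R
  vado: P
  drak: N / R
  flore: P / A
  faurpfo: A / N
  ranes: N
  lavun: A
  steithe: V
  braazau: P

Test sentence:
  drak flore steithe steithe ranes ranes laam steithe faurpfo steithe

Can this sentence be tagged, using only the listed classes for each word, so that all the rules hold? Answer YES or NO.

Candidates per position — 1:drak {N,R}; 2:flore {P,A}; 3:steithe {V}; 4:steithe {V}; 5:ranes {N}; 6:ranes {N}; 7:laam {R}; 8:steithe {V}; 9:faurpfo {A,N}; 10:steithe {V}.
Rule 4 cannot be satisfied by any choice of tags from the lexicon.
So there is no consistent tagging.

NO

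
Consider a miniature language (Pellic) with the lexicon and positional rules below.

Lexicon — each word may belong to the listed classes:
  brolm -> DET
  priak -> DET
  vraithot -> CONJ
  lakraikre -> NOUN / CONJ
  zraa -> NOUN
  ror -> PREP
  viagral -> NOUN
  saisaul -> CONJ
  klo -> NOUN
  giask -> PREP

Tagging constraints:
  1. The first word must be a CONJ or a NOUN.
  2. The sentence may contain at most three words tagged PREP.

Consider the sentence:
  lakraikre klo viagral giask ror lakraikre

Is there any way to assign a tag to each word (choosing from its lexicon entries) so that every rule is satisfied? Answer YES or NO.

Candidates per position — 1:lakraikre {NOUN,CONJ}; 2:klo {NOUN}; 3:viagral {NOUN}; 4:giask {PREP}; 5:ror {PREP}; 6:lakraikre {NOUN,CONJ}.
One satisfying assignment: CONJ NOUN NOUN PREP PREP NOUN.
Check: rule 1 ok; rule 2 ok.

YES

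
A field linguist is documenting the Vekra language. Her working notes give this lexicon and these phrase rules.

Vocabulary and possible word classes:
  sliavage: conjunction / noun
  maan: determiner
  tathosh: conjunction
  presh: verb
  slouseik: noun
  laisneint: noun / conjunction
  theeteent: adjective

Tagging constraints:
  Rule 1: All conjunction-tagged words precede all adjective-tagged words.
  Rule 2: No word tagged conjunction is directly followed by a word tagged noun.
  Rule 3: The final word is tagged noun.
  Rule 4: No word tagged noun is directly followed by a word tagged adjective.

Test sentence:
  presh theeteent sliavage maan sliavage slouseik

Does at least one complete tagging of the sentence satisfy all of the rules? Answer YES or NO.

YES

Candidates per position — 1:presh {verb}; 2:theeteent {adjective}; 3:sliavage {conjunction,noun}; 4:maan {determiner}; 5:sliavage {conjunction,noun}; 6:slouseik {noun}.
One satisfying assignment: verb adjective noun determiner noun noun.
Check: rule 1 satisfied; rule 2 satisfied; rule 3 satisfied; rule 4 satisfied.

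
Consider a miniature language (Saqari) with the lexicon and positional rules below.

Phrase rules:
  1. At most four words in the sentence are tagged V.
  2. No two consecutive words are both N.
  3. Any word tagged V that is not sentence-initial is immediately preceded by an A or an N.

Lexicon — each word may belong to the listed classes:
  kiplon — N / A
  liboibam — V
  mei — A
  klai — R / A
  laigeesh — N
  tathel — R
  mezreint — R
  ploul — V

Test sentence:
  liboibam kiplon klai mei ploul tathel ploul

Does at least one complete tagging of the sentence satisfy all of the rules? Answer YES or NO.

NO

Candidates per position — 1:liboibam {V}; 2:kiplon {N,A}; 3:klai {R,A}; 4:mei {A}; 5:ploul {V}; 6:tathel {R}; 7:ploul {V}.
Rule 3 cannot be satisfied by any choice of tags from the lexicon.
So there is no consistent tagging.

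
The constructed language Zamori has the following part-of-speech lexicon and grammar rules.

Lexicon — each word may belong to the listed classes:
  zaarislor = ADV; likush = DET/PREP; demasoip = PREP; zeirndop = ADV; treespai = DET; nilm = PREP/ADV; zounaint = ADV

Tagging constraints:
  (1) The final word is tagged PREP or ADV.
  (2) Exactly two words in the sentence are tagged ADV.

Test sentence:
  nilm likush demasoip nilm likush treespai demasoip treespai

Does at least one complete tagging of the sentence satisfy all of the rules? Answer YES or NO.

Candidates per position — 1:nilm {PREP,ADV}; 2:likush {DET,PREP}; 3:demasoip {PREP}; 4:nilm {PREP,ADV}; 5:likush {DET,PREP}; 6:treespai {DET}; 7:demasoip {PREP}; 8:treespai {DET}.
Rule 1 cannot be satisfied by any choice of tags from the lexicon.
So there is no consistent tagging.

NO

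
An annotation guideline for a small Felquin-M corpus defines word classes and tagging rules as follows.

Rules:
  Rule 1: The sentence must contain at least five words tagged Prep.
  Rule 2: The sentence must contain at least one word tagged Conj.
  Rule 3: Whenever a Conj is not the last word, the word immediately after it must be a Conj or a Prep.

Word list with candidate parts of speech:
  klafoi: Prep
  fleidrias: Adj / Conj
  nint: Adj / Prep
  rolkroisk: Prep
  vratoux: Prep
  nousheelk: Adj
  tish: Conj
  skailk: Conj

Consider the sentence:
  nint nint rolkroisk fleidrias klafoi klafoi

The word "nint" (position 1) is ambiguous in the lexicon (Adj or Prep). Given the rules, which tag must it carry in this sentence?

Candidates per position — 1:nint {Adj,Prep}; 2:nint {Adj,Prep}; 3:rolkroisk {Prep}; 4:fleidrias {Adj,Conj}; 5:klafoi {Prep}; 6:klafoi {Prep}.
Position 1: tagging it Adj would leave rule 1 unsatisfiable, so it must be Prep.
Position 2: tagging it Adj would leave rule 1 unsatisfiable, so it must be Prep.
Position 4: tagging it Adj would leave rule 2 unsatisfiable, so it must be Conj.
The only consistent sequence is: Prep Prep Prep Conj Prep Prep.
Check: rule 1 ✓; rule 2 ✓; rule 3 ✓.

Prep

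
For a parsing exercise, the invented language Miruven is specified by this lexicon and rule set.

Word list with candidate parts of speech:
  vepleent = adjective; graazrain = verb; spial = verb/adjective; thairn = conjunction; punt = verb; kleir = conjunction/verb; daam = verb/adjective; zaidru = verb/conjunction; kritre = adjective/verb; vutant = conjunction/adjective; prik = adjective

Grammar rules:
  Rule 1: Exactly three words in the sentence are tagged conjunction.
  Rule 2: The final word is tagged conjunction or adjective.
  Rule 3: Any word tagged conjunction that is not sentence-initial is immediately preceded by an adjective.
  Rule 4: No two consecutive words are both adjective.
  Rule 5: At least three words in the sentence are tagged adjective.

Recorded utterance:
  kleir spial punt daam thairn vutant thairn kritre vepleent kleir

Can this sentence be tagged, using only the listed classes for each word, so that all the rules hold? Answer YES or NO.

Candidates per position — 1:kleir {conjunction,verb}; 2:spial {verb,adjective}; 3:punt {verb}; 4:daam {verb,adjective}; 5:thairn {conjunction}; 6:vutant {conjunction,adjective}; 7:thairn {conjunction}; 8:kritre {adjective,verb}; 9:vepleent {adjective}; 10:kleir {conjunction,verb}.
One satisfying assignment: verb adjective verb adjective conjunction adjective conjunction verb adjective conjunction.
Checking: rule 1 satisfied; rule 2 satisfied; rule 3 satisfied; rule 4 satisfied; rule 5 satisfied.

YES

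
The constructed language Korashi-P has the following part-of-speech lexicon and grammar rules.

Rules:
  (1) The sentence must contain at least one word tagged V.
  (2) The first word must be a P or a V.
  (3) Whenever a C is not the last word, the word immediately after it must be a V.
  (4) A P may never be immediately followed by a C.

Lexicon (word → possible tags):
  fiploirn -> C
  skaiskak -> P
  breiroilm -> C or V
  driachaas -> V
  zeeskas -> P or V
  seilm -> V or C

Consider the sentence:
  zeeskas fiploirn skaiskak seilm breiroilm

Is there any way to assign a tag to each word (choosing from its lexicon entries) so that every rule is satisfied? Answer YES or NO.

Candidates per position — 1:zeeskas {P,V}; 2:fiploirn {C}; 3:skaiskak {P}; 4:seilm {V,C}; 5:breiroilm {C,V}.
Rule 3 cannot be satisfied by any choice of tags from the lexicon.
So there is no consistent tagging.

NO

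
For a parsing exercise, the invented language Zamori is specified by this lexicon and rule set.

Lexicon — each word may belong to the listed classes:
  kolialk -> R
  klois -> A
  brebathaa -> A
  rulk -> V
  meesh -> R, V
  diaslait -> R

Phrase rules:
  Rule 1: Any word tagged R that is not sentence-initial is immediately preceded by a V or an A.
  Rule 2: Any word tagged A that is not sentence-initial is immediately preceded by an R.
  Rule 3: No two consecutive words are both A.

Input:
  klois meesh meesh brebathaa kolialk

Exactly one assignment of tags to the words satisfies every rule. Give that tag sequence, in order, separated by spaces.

Candidates per position — 1:klois {A}; 2:meesh {R,V}; 3:meesh {R,V}; 4:brebathaa {A}; 5:kolialk {R}.
At position 3, choosing V makes rule 2 impossible to satisfy; hence R.
At position 2, choosing R makes rule 1 impossible to satisfy; hence V.
The only consistent sequence is: A V R A R.
Rule-by-rule: rule 1 ✓; rule 2 ✓; rule 3 ✓.

A V R A R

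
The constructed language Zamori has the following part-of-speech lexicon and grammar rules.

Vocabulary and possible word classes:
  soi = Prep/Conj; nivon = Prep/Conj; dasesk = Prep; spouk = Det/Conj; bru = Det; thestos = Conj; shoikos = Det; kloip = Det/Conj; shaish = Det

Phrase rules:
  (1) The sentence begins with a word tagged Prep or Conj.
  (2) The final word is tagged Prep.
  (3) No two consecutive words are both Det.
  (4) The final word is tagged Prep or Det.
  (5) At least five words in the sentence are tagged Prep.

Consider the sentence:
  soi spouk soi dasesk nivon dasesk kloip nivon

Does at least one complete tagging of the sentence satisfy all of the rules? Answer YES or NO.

Candidates per position — 1:soi {Prep,Conj}; 2:spouk {Det,Conj}; 3:soi {Prep,Conj}; 4:dasesk {Prep}; 5:nivon {Prep,Conj}; 6:dasesk {Prep}; 7:kloip {Det,Conj}; 8:nivon {Prep,Conj}.
One satisfying assignment: Prep Conj Prep Prep Conj Prep Det Prep.
Verifying each rule — rule 1 ✓; rule 2 ✓; rule 3 ✓; rule 4 ✓; rule 5 ✓.

YES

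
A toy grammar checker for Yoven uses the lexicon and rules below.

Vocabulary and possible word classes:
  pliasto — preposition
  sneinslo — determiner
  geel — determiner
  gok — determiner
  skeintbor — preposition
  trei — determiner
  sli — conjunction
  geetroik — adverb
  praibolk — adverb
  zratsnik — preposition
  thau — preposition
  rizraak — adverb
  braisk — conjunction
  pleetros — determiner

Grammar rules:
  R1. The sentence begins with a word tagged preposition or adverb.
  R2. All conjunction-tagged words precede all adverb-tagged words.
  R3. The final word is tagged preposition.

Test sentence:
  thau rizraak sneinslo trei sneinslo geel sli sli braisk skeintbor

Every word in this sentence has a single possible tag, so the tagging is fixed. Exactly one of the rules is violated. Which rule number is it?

Fixed tagging: preposition adverb determiner determiner determiner determiner conjunction conjunction conjunction preposition.
Checking each rule: R1 ✓, R2 ✗, R3 ✓.
Only rule 2 fails.

2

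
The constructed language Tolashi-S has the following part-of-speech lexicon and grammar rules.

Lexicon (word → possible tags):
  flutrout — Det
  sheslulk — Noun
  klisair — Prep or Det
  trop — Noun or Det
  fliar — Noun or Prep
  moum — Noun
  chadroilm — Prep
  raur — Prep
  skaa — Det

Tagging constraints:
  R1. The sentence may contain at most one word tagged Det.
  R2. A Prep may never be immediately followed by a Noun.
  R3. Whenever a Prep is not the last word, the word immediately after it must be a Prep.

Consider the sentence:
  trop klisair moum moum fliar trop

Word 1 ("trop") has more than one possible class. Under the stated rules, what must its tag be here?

Candidates per position — 1:trop {Noun,Det}; 2:klisair {Prep,Det}; 3:moum {Noun}; 4:moum {Noun}; 5:fliar {Noun,Prep}; 6:trop {Noun,Det}.
Word 2 cannot be Prep — rule 2 would then fail for every completion. It is Det.
Word 5 cannot be Prep — rule 3 would then fail for every completion. It is Noun.
Word 6 cannot be Det — rule 1 would then fail for every completion. It is Noun.
Word 1 cannot be Det — rule 1 would then fail for every completion. It is Noun.
The unique satisfying tagging is: Noun Det Noun Noun Noun Noun.
Rule-by-rule: rule 1 ✓; rule 2 ✓; rule 3 ✓.

Noun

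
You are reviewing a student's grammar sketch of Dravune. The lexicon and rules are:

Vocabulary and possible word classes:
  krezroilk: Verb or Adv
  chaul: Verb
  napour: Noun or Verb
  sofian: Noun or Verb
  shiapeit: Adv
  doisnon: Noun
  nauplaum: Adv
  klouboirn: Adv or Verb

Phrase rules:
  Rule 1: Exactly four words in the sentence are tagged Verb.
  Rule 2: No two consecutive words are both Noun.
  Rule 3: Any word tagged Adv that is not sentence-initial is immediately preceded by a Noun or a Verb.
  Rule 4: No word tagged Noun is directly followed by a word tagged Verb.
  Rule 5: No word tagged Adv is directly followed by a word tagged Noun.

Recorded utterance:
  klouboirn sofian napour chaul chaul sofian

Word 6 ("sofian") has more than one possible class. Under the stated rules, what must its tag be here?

Candidates per position — 1:klouboirn {Adv,Verb}; 2:sofian {Noun,Verb}; 3:napour {Noun,Verb}; 4:chaul {Verb}; 5:chaul {Verb}; 6:sofian {Noun,Verb}.
If word 2 were Noun, no tagging could satisfy rule 4; so word 2 is Verb.
If word 3 were Noun, no tagging could satisfy rule 4; so word 3 is Verb.
If word 6 were Verb, no tagging could satisfy rule 1; so word 6 is Noun.
If word 1 were Verb, no tagging could satisfy rule 1; so word 1 is Adv.
So the tagging must be: Adv Verb Verb Verb Verb Noun.
Checking: rule 1 holds; rule 2 holds; rule 3 holds; rule 4 holds; rule 5 holds.

Noun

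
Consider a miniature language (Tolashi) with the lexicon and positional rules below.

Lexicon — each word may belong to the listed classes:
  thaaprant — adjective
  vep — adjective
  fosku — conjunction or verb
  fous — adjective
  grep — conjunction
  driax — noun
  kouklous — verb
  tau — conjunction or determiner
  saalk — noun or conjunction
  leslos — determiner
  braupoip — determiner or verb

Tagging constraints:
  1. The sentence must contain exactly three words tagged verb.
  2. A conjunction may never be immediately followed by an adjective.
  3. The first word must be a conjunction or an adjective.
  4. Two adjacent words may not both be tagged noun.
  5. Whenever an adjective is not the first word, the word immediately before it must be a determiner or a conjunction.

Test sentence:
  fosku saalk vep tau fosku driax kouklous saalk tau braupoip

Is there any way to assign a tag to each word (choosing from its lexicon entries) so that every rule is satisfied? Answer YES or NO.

NO

Candidates per position — 1:fosku {conjunction,verb}; 2:saalk {noun,conjunction}; 3:vep {adjective}; 4:tau {conjunction,determiner}; 5:fosku {conjunction,verb}; 6:driax {noun}; 7:kouklous {verb}; 8:saalk {noun,conjunction}; 9:tau {conjunction,determiner}; 10:braupoip {determiner,verb}.
Every candidate sequence violates at least one rule; no consistent tagging exists.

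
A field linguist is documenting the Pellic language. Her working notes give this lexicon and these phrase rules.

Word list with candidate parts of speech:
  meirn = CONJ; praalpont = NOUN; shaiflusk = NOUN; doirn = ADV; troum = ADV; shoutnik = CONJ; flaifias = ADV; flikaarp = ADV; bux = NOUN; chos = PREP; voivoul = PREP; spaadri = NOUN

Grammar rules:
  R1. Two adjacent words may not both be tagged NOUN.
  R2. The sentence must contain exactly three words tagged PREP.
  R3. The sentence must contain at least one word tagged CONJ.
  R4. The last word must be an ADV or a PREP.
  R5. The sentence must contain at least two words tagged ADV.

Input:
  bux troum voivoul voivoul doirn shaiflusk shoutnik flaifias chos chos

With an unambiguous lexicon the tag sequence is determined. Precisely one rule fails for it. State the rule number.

2

Fixed tagging: NOUN ADV PREP PREP ADV NOUN CONJ ADV PREP PREP.
Applying the rules: R1 pass, R2 fail, R3 pass, R4 pass, R5 pass.
Only rule 2 fails.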